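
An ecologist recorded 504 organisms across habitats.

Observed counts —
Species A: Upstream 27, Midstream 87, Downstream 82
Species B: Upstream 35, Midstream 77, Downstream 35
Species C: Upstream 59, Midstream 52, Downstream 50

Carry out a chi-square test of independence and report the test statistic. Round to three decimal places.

35.215

Row totals: 196, 147, 161. Column totals: 121, 216, 167. Grand total N = 504.
Expected counts (row total × column total / N):
  Species A, Upstream: 196×121/504 = 47.0556
  Species A, Midstream: 196×216/504 = 84.0000
  Species A, Downstream: 196×167/504 = 64.9444
  Species B, Upstream: 147×121/504 = 35.2917
  Species B, Midstream: 147×216/504 = 63.0000
  Species B, Downstream: 147×167/504 = 48.7083
  Species C, Upstream: 161×121/504 = 38.6528
  Species C, Midstream: 161×216/504 = 69.0000
  Species C, Downstream: 161×167/504 = 53.3472
Contributions (O − E)²/E:
  (27 − 47.0556)²/47.0556 = 8.5479
  (87 − 84.0000)²/84.0000 = 0.1071
  (82 − 64.9444)²/64.9444 = 4.4791
  (35 − 35.2917)²/35.2917 = 0.0024
  (77 − 63.0000)²/63.0000 = 3.1111
  (35 − 48.7083)²/48.7083 = 3.8580
  (59 − 38.6528)²/38.6528 = 10.7110
  (52 − 69.0000)²/69.0000 = 4.1884
  (50 − 53.3472)²/53.3472 = 0.2100
χ² = 8.5479 + 0.1071 + 4.4791 + 0.0024 + 3.1111 + 3.8580 + 10.7110 + 4.1884 + 0.2100 = 35.215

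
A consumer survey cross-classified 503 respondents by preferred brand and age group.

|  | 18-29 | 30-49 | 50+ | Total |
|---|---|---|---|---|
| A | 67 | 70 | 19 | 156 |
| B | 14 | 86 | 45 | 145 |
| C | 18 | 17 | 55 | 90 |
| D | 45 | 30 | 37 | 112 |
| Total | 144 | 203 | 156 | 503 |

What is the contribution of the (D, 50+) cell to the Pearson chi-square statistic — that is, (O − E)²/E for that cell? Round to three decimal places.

0.148

Row total (D) = 112; column total (50+) = 156; N = 503.
Expected count E = 112 × 156 / 503 = 34.7356.
Contribution = (O − E)²/E = (37 − 34.7356)² / 34.7356 = 0.148.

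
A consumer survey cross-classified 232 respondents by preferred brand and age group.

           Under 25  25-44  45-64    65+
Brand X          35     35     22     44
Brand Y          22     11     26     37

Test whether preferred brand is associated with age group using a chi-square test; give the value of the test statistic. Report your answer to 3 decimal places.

Row totals: 136, 96. Column totals: 57, 46, 48, 81. Grand total N = 232.
Expected counts (row total × column total / N):
  Brand X, Under 25: 136×57/232 = 33.4138
  Brand X, 25-44: 136×46/232 = 26.9655
  Brand X, 45-64: 136×48/232 = 28.1379
  Brand X, 65+: 136×81/232 = 47.4828
  Brand Y, Under 25: 96×57/232 = 23.5862
  Brand Y, 25-44: 96×46/232 = 19.0345
  Brand Y, 45-64: 96×48/232 = 19.8621
  Brand Y, 65+: 96×81/232 = 33.5172
Contributions (O − E)²/E:
  (35 − 33.4138)²/33.4138 = 0.0753
  (35 − 26.9655)²/26.9655 = 2.3939
  (22 − 28.1379)²/28.1379 = 1.3389
  (44 − 47.4828)²/47.4828 = 0.2555
  (22 − 23.5862)²/23.5862 = 0.1067
  (11 − 19.0345)²/19.0345 = 3.3914
  (26 − 19.8621)²/19.8621 = 1.8968
  (37 − 33.5172)²/33.5172 = 0.3619
χ² = 0.0753 + 2.3939 + 1.3389 + 0.2555 + 0.1067 + 3.3914 + 1.8968 + 0.3619 = 9.820

9.820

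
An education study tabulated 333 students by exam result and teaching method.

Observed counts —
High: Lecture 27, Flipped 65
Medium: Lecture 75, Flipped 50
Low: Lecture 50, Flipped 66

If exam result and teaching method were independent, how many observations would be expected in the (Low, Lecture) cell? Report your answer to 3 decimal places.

Row total (Low) = 116; column total (Lecture) = 152; grand total N = 333.
Expected count = (row total × column total) / N = 116 × 152 / 333 = 52.949.

52.949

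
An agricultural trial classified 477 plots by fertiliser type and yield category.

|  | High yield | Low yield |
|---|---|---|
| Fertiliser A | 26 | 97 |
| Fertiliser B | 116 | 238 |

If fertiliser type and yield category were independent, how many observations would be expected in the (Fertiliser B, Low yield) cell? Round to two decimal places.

248.62

Row total (Fertiliser B) = 354; column total (Low yield) = 335; grand total N = 477.
Expected count = (row total × column total) / N = 354 × 335 / 477 = 248.62.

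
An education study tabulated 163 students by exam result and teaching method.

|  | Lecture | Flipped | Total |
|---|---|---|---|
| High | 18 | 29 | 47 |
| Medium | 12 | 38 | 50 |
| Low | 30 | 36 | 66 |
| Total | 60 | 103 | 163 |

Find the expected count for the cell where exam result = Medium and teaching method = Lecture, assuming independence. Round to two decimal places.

18.40

Row total (Medium) = 50; column total (Lecture) = 60; grand total N = 163.
Expected count = (row total × column total) / N = 50 × 60 / 163 = 18.40.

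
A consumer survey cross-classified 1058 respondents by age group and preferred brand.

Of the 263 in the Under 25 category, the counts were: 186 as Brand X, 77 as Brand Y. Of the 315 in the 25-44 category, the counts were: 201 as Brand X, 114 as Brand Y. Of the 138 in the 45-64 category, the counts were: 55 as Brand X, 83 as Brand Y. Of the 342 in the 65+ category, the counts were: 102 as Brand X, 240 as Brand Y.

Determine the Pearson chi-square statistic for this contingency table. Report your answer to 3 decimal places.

Row totals: 263, 315, 138, 342. Column totals: 544, 514. Grand total N = 1058.
Expected counts (row total × column total / N):
  Under 25, Brand X: 263×544/1058 = 135.2287
  Under 25, Brand Y: 263×514/1058 = 127.7713
  25-44, Brand X: 315×544/1058 = 161.9660
  25-44, Brand Y: 315×514/1058 = 153.0340
  45-64, Brand X: 138×544/1058 = 70.9565
  45-64, Brand Y: 138×514/1058 = 67.0435
  65+, Brand X: 342×544/1058 = 175.8488
  65+, Brand Y: 342×514/1058 = 166.1512
Contributions (O − E)²/E:
  (186 − 135.2287)²/135.2287 = 19.0620
  (77 − 127.7713)²/127.7713 = 20.1745
  (201 − 161.9660)²/161.9660 = 9.4072
  (114 − 153.0340)²/153.0340 = 9.9563
  (55 − 70.9565)²/70.9565 = 3.5883
  (83 − 67.0435)²/67.0435 = 3.7977
  (102 − 175.8488)²/175.8488 = 31.0133
  (240 − 166.1512)²/166.1512 = 32.8234
χ² = 19.0620 + 20.1745 + 9.4072 + 9.9563 + 3.5883 + 3.7977 + 31.0133 + 32.8234 = 129.823

129.823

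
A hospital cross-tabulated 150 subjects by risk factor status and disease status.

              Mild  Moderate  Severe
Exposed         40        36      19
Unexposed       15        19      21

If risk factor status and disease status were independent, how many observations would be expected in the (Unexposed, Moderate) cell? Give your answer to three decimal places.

20.167

Row total (Unexposed) = 55; column total (Moderate) = 55; grand total N = 150.
Expected count = (row total × column total) / N = 55 × 55 / 150 = 20.167.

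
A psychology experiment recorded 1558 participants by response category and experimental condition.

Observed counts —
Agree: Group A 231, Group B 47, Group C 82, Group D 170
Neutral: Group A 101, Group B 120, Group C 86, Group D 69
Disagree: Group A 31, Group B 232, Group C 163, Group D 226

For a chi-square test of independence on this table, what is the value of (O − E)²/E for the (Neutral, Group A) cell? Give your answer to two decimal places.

2.05

Row total (Neutral) = 376; column total (Group A) = 363; N = 1558.
Expected count E = 376 × 363 / 1558 = 87.605.
Contribution = (O − E)²/E = (101 − 87.605)² / 87.605 = 2.05.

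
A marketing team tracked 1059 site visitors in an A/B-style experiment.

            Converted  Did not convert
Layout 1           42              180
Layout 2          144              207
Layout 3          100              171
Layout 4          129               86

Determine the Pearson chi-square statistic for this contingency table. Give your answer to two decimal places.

Row totals: 222, 351, 271, 215. Column totals: 415, 644. Grand total N = 1059.
Expected counts (row total × column total / N):
  Layout 1, Converted: 222×415/1059 = 86.997
  Layout 1, Did not convert: 222×644/1059 = 135.003
  Layout 2, Converted: 351×415/1059 = 137.550
  Layout 2, Did not convert: 351×644/1059 = 213.450
  Layout 3, Converted: 271×415/1059 = 106.199
  Layout 3, Did not convert: 271×644/1059 = 164.801
  Layout 4, Converted: 215×415/1059 = 84.254
  Layout 4, Did not convert: 215×644/1059 = 130.746
Contributions (O − E)²/E:
  (42 − 86.997)²/86.997 = 23.2736
  (180 − 135.003)²/135.003 = 14.9977
  (144 − 137.550)²/137.550 = 0.3025
  (207 − 213.450)²/213.450 = 0.1949
  (100 − 106.199)²/106.199 = 0.3618
  (171 − 164.801)²/164.801 = 0.2332
  (129 − 84.254)²/84.254 = 23.7639
  (86 − 130.746)²/130.746 = 15.3137
χ² = 23.2736 + 14.9977 + 0.3025 + 0.1949 + 0.3618 + 0.2332 + 23.7639 + 15.3137 = 78.44

78.44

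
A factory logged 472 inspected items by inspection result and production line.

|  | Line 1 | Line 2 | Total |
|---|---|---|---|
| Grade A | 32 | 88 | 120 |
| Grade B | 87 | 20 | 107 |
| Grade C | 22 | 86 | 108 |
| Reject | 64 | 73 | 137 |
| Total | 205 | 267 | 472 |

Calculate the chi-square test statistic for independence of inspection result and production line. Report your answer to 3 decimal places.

Grand total N = 472.
Expected counts (row total × column total / N):
  Grade A, Line 1: 120×205/472 = 52.1186
  Grade A, Line 2: 120×267/472 = 67.8814
  Grade B, Line 1: 107×205/472 = 46.4725
  Grade B, Line 2: 107×267/472 = 60.5275
  Grade C, Line 1: 108×205/472 = 46.9068
  Grade C, Line 2: 108×267/472 = 61.0932
  Reject, Line 1: 137×205/472 = 59.5021
  Reject, Line 2: 137×267/472 = 77.4979
Contributions (O − E)²/E:
  (32 − 52.1186)²/52.1186 = 7.7661
  (88 − 67.8814)²/67.8814 = 5.9627
  (87 − 46.4725)²/46.4725 = 35.3430
  (20 − 60.5275)²/60.5275 = 27.1361
  (22 − 46.9068)²/46.9068 = 13.2251
  (86 − 61.0932)²/61.0932 = 10.1541
  (64 − 59.5021)²/59.5021 = 0.3400
  (73 − 77.4979)²/77.4979 = 0.2611
χ² = 7.7661 + 5.9627 + 35.3430 + 27.1361 + 13.2251 + 10.1541 + 0.3400 + 0.2611 = 100.188

100.188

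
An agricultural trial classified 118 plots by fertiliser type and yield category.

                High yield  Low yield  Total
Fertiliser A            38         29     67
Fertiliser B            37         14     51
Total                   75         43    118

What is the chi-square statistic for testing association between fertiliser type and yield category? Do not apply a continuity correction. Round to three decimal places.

3.134

Grand total N = 118.
Expected counts (row total × column total / N):
  Fertiliser A, High yield: 67×75/118 = 42.5847
  Fertiliser A, Low yield: 67×43/118 = 24.4153
  Fertiliser B, High yield: 51×75/118 = 32.4153
  Fertiliser B, Low yield: 51×43/118 = 18.5847
Contributions (O − E)²/E:
  (38 − 42.5847)²/42.5847 = 0.4936
  (29 − 24.4153)²/24.4153 = 0.8609
  (37 − 32.4153)²/32.4153 = 0.6484
  (14 − 18.5847)²/18.5847 = 1.1310
χ² = 0.4936 + 0.8609 + 0.6484 + 1.1310 = 3.134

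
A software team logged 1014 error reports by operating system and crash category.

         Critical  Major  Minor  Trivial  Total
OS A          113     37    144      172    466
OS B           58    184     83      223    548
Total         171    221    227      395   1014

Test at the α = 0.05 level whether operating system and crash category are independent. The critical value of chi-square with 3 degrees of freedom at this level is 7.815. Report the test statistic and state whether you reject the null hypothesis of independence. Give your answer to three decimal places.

132.682; reject H₀

Grand total N = 1014.
Expected counts (row total × column total / N):
  OS A, Critical: 466×171/1014 = 78.5858
  OS A, Major: 466×221/1014 = 101.5641
  OS A, Minor: 466×227/1014 = 104.3215
  OS A, Trivial: 466×395/1014 = 181.5286
  OS B, Critical: 548×171/1014 = 92.4142
  OS B, Major: 548×221/1014 = 119.4359
  OS B, Minor: 548×227/1014 = 122.6785
  OS B, Trivial: 548×395/1014 = 213.4714
Contributions (O − E)²/E:
  (113 − 78.5858)²/78.5858 = 15.0706
  (37 − 101.5641)²/101.5641 = 41.0433
  (144 − 104.3215)²/104.3215 = 15.0916
  (172 − 181.5286)²/181.5286 = 0.5002
  (58 − 92.4142)²/92.4142 = 12.8155
  (184 − 119.4359)²/119.4359 = 34.9018
  (83 − 122.6785)²/122.6785 = 12.8334
  (223 − 213.4714)²/213.4714 = 0.4253
χ² = 15.0706 + 41.0433 + 15.0916 + 0.5002 + 12.8155 + 34.9018 + 12.8334 + 0.4253 = 132.682
df = (2−1)(4−1) = 3. Since 132.682 > 7.815, reject the null hypothesis of independence at α = 0.05.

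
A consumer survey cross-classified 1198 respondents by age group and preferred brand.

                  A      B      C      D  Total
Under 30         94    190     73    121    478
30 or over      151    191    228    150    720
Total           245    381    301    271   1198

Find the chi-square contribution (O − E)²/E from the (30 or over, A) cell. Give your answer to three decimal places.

0.096

Row total (30 or over) = 720; column total (A) = 245; N = 1198.
Expected count E = 720 × 245 / 1198 = 147.2454.
Contribution = (O − E)²/E = (151 − 147.2454)² / 147.2454 = 0.096.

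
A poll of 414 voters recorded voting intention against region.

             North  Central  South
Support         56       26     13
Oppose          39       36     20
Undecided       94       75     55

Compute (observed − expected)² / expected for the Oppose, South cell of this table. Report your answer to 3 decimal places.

0.002

Row total (Oppose) = 95; column total (South) = 88; N = 414.
Expected count E = 95 × 88 / 414 = 20.1932.
Contribution = (O − E)²/E = (20 − 20.1932)² / 20.1932 = 0.002.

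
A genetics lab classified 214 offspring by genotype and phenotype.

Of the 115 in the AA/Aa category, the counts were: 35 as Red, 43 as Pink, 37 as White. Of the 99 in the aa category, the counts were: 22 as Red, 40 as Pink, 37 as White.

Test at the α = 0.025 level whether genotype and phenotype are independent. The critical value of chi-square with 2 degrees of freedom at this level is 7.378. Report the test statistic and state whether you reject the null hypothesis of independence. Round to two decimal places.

Row totals: 115, 99. Column totals: 57, 83, 74. Grand total N = 214.
Expected counts (row total × column total / N):
  AA/Aa, Red: 115×57/214 = 30.631
  AA/Aa, Pink: 115×83/214 = 44.603
  AA/Aa, White: 115×74/214 = 39.766
  aa, Red: 99×57/214 = 26.369
  aa, Pink: 99×83/214 = 38.397
  aa, White: 99×74/214 = 34.234
Contributions (O − E)²/E:
  (35 − 30.631)²/30.631 = 0.6232
  (43 − 44.603)²/44.603 = 0.0576
  (37 − 39.766)²/39.766 = 0.1924
  (22 − 26.369)²/26.369 = 0.7239
  (40 − 38.397)²/38.397 = 0.0669
  (37 − 34.234)²/34.234 = 0.2235
χ² = 0.6232 + 0.0576 + 0.1924 + 0.7239 + 0.0669 + 0.2235 = 1.89
df = (2−1)(3−1) = 2. Since 1.89 < 7.378, fail to reject the null hypothesis of independence at α = 0.025.

1.89; fail to reject H₀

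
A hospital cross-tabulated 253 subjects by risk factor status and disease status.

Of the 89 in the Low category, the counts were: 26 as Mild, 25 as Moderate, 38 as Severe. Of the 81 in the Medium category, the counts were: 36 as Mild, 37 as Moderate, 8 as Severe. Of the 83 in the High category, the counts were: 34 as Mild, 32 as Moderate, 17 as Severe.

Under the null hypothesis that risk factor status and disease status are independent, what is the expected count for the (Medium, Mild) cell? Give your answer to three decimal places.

30.735

Row total (Medium) = 81; column total (Mild) = 96; grand total N = 253.
Expected count = (row total × column total) / N = 81 × 96 / 253 = 30.735.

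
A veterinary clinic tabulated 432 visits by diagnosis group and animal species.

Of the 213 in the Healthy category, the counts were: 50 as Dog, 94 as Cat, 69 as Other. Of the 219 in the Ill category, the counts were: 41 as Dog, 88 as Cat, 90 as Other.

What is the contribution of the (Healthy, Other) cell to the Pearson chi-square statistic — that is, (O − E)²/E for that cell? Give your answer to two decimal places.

Row total (Healthy) = 213; column total (Other) = 159; N = 432.
Expected count E = 213 × 159 / 432 = 78.396.
Contribution = (O − E)²/E = (69 − 78.396)² / 78.396 = 1.13.

1.13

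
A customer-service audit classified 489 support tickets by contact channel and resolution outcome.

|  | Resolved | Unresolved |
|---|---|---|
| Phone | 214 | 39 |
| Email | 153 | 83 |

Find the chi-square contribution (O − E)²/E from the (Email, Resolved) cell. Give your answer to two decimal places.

3.28

Row total (Email) = 236; column total (Resolved) = 367; N = 489.
Expected count E = 236 × 367 / 489 = 177.121.
Contribution = (O − E)²/E = (153 − 177.121)² / 177.121 = 3.28.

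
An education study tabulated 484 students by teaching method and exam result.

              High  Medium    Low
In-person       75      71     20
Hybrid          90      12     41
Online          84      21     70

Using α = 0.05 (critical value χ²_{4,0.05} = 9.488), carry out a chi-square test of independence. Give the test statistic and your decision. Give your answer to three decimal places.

Row totals: 166, 143, 175. Column totals: 249, 104, 131. Grand total N = 484.
Expected counts (row total × column total / N):
  In-person, High: 166×249/484 = 85.4008
  In-person, Medium: 166×104/484 = 35.6694
  In-person, Low: 166×131/484 = 44.9298
  Hybrid, High: 143×249/484 = 73.5682
  Hybrid, Medium: 143×104/484 = 30.7273
  Hybrid, Low: 143×131/484 = 38.7045
  Online, High: 175×249/484 = 90.0310
  Online, Medium: 175×104/484 = 37.6033
  Online, Low: 175×131/484 = 47.3657
Contributions (O − E)²/E:
  (75 − 85.4008)²/85.4008 = 1.2667
  (71 − 35.6694)²/35.6694 = 34.9950
  (20 − 44.9298)²/44.9298 = 13.8326
  (90 − 73.5682)²/73.5682 = 3.6701
  (12 − 30.7273)²/30.7273 = 11.4137
  (41 − 38.7045)²/38.7045 = 0.1361
  (84 − 90.0310)²/90.0310 = 0.4040
  (21 − 37.6033)²/37.6033 = 7.3310
  (70 − 47.3657)²/47.3657 = 10.8161
χ² = 1.2667 + 34.9950 + 13.8326 + 3.6701 + 11.4137 + 0.1361 + 0.4040 + 7.3310 + 10.8161 = 83.865
df = (3−1)(3−1) = 4. Since 83.865 > 9.488, reject the null hypothesis of independence at α = 0.05.

83.865; reject H₀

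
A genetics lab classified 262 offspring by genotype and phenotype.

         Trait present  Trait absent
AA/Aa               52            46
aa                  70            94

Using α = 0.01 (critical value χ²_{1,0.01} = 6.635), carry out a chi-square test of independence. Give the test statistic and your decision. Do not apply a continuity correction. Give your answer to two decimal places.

Row totals: 98, 164. Column totals: 122, 140. Grand total N = 262.
Expected counts (row total × column total / N):
  AA/Aa, Trait present: 98×122/262 = 45.634
  AA/Aa, Trait absent: 98×140/262 = 52.366
  aa, Trait present: 164×122/262 = 76.366
  aa, Trait absent: 164×140/262 = 87.634
Contributions (O − E)²/E:
  (52 − 45.634)²/45.634 = 0.8881
  (46 − 52.366)²/52.366 = 0.7739
  (70 − 76.366)²/76.366 = 0.5307
  (94 − 87.634)²/87.634 = 0.4624
χ² = 0.8881 + 0.7739 + 0.5307 + 0.4624 = 2.66
df = (2−1)(2−1) = 1. Since 2.66 < 6.635, fail to reject the null hypothesis of independence at α = 0.01.

2.66; fail to reject H₀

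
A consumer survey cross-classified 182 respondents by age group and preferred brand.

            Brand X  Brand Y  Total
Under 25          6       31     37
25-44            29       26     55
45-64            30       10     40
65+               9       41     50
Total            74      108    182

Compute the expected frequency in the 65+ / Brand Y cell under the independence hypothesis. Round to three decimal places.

29.670

Row total (65+) = 50; column total (Brand Y) = 108; grand total N = 182.
Expected count = (row total × column total) / N = 50 × 108 / 182 = 29.670.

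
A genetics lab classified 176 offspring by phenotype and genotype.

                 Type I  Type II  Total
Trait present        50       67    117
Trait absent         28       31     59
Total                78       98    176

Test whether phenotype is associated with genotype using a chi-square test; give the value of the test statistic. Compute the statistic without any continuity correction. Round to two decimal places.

Grand total N = 176.
Expected counts (row total × column total / N):
  Trait present, Type I: 117×78/176 = 51.852
  Trait present, Type II: 117×98/176 = 65.148
  Trait absent, Type I: 59×78/176 = 26.148
  Trait absent, Type II: 59×98/176 = 32.852
Contributions (O − E)²/E:
  (50 − 51.852)²/51.852 = 0.0661
  (67 − 65.148)²/65.148 = 0.0526
  (28 − 26.148)²/26.148 = 0.1312
  (31 − 32.852)²/32.852 = 0.1044
χ² = 0.0661 + 0.0526 + 0.1312 + 0.1044 = 0.35

0.35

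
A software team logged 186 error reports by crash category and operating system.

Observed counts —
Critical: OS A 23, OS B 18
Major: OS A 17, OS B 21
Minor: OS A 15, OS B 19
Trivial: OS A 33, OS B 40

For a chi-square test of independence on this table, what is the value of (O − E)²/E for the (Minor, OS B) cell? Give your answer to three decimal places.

Row total (Minor) = 34; column total (OS B) = 98; N = 186.
Expected count E = 34 × 98 / 186 = 17.9140.
Contribution = (O − E)²/E = (19 − 17.9140)² / 17.9140 = 0.066.

0.066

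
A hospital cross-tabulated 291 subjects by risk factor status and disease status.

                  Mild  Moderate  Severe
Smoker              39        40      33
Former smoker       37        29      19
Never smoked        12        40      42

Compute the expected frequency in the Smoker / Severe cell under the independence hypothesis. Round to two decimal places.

36.18

Row total (Smoker) = 112; column total (Severe) = 94; grand total N = 291.
Expected count = (row total × column total) / N = 112 × 94 / 291 = 36.18.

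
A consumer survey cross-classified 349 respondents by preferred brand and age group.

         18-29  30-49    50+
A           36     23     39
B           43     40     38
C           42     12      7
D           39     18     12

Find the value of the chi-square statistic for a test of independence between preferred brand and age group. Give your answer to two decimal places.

Row totals: 98, 121, 61, 69. Column totals: 160, 93, 96. Grand total N = 349.
Expected counts (row total × column total / N):
  A, 18-29: 98×160/349 = 44.928
  A, 30-49: 98×93/349 = 26.115
  A, 50+: 98×96/349 = 26.957
  B, 18-29: 121×160/349 = 55.473
  B, 30-49: 121×93/349 = 32.244
  B, 50+: 121×96/349 = 33.284
  C, 18-29: 61×160/349 = 27.966
  C, 30-49: 61×93/349 = 16.255
  C, 50+: 61×96/349 = 16.779
  D, 18-29: 69×160/349 = 31.633
  D, 30-49: 69×93/349 = 18.387
  D, 50+: 69×96/349 = 18.980
Contributions (O − E)²/E:
  (36 − 44.928)²/44.928 = 1.7742
  (23 − 26.115)²/26.115 = 0.3716
  (39 − 26.957)²/26.957 = 5.3802
  (43 − 55.473)²/55.473 = 2.8045
  (40 − 32.244)²/32.244 = 1.8656
  (38 − 33.284)²/33.284 = 0.6682
  (42 − 27.966)²/27.966 = 7.0426
  (12 − 16.255)²/16.255 = 1.1138
  (7 − 16.779)²/16.779 = 5.6993
  (39 − 31.633)²/31.633 = 1.7157
  (18 − 18.387)²/18.387 = 0.0081
  (12 − 18.980)²/18.980 = 2.5669
χ² = 1.7742 + 0.3716 + 5.3802 + 2.8045 + 1.8656 + 0.6682 + 7.0426 + 1.1138 + 5.6993 + 1.7157 + 0.0081 + 2.5669 = 31.01

31.01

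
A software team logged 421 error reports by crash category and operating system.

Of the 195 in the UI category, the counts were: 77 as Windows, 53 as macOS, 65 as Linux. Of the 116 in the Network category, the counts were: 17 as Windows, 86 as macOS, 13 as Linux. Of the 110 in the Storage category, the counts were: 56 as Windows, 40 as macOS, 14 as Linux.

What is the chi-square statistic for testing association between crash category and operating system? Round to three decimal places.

Row totals: 195, 116, 110. Column totals: 150, 179, 92. Grand total N = 421.
Expected counts (row total × column total / N):
  UI, Windows: 195×150/421 = 69.47743
  UI, macOS: 195×179/421 = 82.90974
  UI, Linux: 195×92/421 = 42.61283
  Network, Windows: 116×150/421 = 41.33017
  Network, macOS: 116×179/421 = 49.32067
  Network, Linux: 116×92/421 = 25.34917
  Storage, Windows: 110×150/421 = 39.19240
  Storage, macOS: 110×179/421 = 46.76960
  Storage, Linux: 110×92/421 = 24.03800
Contributions (O − E)²/E:
  (77 − 69.47743)²/69.47743 = 0.8145
  (53 − 82.90974)²/82.90974 = 10.7900
  (65 − 42.61283)²/42.61283 = 11.7614
  (17 − 41.33017)²/41.33017 = 14.3226
  (86 − 49.32067)²/49.32067 = 27.2781
  (13 − 25.34917)²/25.34917 = 6.0161
  (56 − 39.19240)²/39.19240 = 7.2079
  (40 − 46.76960)²/46.76960 = 0.9799
  (14 − 24.03800)²/24.03800 = 4.1918
χ² = 0.8145 + 10.7900 + 11.7614 + 14.3226 + 27.2781 + 6.0161 + 7.2079 + 0.9799 + 4.1918 = 83.362

83.362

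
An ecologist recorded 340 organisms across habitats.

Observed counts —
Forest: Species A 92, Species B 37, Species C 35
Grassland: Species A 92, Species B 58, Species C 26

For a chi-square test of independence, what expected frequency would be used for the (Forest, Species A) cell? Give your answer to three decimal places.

Row total (Forest) = 164; column total (Species A) = 184; grand total N = 340.
Expected count = (row total × column total) / N = 164 × 184 / 340 = 88.753.

88.753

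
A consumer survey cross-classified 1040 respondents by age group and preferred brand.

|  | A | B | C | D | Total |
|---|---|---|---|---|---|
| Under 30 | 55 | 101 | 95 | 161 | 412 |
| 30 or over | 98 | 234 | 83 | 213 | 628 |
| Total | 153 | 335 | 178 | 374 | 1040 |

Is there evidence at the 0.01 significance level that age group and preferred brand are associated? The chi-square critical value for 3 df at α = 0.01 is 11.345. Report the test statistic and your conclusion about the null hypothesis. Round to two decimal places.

29.33; reject H₀

Grand total N = 1040.
Expected counts (row total × column total / N):
  Under 30, A: 412×153/1040 = 60.612
  Under 30, B: 412×335/1040 = 132.712
  Under 30, C: 412×178/1040 = 70.515
  Under 30, D: 412×374/1040 = 148.162
  30 or over, A: 628×153/1040 = 92.388
  30 or over, B: 628×335/1040 = 202.288
  30 or over, C: 628×178/1040 = 107.485
  30 or over, D: 628×374/1040 = 225.838
Contributions (O − E)²/E:
  (55 − 60.612)²/60.612 = 0.5196
  (101 − 132.712)²/132.712 = 7.5777
  (95 − 70.515)²/70.515 = 8.5020
  (161 − 148.162)²/148.162 = 1.1124
  (98 − 92.388)²/92.388 = 0.3409
  (234 − 202.288)²/202.288 = 4.9714
  (83 − 107.485)²/107.485 = 5.5777
  (213 − 225.838)²/225.838 = 0.7298
χ² = 0.5196 + 7.5777 + 8.5020 + 1.1124 + 0.3409 + 4.9714 + 5.5777 + 0.7298 = 29.33
df = (2−1)(4−1) = 3. Since 29.33 > 11.345, reject the null hypothesis of independence at α = 0.01.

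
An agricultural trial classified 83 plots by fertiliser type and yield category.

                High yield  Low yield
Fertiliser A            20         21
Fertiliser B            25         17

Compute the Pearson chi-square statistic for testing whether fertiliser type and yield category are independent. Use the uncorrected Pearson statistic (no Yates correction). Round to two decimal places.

0.96

Row totals: 41, 42. Column totals: 45, 38. Grand total N = 83.
Expected counts (row total × column total / N):
  Fertiliser A, High yield: 41×45/83 = 22.229
  Fertiliser A, Low yield: 41×38/83 = 18.771
  Fertiliser B, High yield: 42×45/83 = 22.771
  Fertiliser B, Low yield: 42×38/83 = 19.229
Contributions (O − E)²/E:
  (20 − 22.229)²/22.229 = 0.2235
  (21 − 18.771)²/18.771 = 0.2647
  (25 − 22.771)²/22.771 = 0.2182
  (17 − 19.229)²/19.229 = 0.2584
χ² = 0.2235 + 0.2647 + 0.2182 + 0.2584 = 0.96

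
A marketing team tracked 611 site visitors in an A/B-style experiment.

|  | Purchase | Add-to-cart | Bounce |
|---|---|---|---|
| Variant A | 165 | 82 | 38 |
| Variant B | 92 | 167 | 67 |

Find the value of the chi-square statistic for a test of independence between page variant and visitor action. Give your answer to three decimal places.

Row totals: 285, 326. Column totals: 257, 249, 105. Grand total N = 611.
Expected counts (row total × column total / N):
  Variant A, Purchase: 285×257/611 = 119.87725
  Variant A, Add-to-cart: 285×249/611 = 116.14566
  Variant A, Bounce: 285×105/611 = 48.97709
  Variant B, Purchase: 326×257/611 = 137.12275
  Variant B, Add-to-cart: 326×249/611 = 132.85434
  Variant B, Bounce: 326×105/611 = 56.02291
Contributions (O − E)²/E:
  (165 − 119.87725)²/119.87725 = 16.9846
  (82 − 116.14566)²/116.14566 = 10.0385
  (38 − 48.97709)²/48.97709 = 2.4603
  (92 − 137.12275)²/137.12275 = 14.8485
  (167 − 132.85434)²/132.85434 = 8.7760
  (67 − 56.02291)²/56.02291 = 2.1508
χ² = 16.9846 + 10.0385 + 2.4603 + 14.8485 + 8.7760 + 2.1508 = 55.259

55.259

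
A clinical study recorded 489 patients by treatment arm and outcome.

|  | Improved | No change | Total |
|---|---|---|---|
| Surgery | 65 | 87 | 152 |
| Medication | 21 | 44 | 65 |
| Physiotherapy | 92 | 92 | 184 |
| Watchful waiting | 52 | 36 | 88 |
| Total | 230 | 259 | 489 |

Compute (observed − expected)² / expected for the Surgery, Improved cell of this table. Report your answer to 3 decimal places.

Row total (Surgery) = 152; column total (Improved) = 230; N = 489.
Expected count E = 152 × 230 / 489 = 71.4928.
Contribution = (O − E)²/E = (65 − 71.4928)² / 71.4928 = 0.590.

0.590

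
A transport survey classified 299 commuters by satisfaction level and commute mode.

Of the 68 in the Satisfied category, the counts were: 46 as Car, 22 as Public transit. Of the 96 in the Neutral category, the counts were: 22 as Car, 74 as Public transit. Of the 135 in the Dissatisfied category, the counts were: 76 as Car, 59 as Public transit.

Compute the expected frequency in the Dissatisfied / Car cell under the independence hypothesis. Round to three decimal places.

65.017

Row total (Dissatisfied) = 135; column total (Car) = 144; grand total N = 299.
Expected count = (row total × column total) / N = 135 × 144 / 299 = 65.017.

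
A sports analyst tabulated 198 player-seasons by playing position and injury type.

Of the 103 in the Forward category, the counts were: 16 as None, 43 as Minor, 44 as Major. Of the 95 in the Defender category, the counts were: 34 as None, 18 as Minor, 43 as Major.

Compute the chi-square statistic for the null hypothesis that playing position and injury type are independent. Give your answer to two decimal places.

16.44

Row totals: 103, 95. Column totals: 50, 61, 87. Grand total N = 198.
Expected counts (row total × column total / N):
  Forward, None: 103×50/198 = 26.010
  Forward, Minor: 103×61/198 = 31.732
  Forward, Major: 103×87/198 = 45.258
  Defender, None: 95×50/198 = 23.990
  Defender, Minor: 95×61/198 = 29.268
  Defender, Major: 95×87/198 = 41.742
Contributions (O − E)²/E:
  (16 − 26.010)²/26.010 = 3.8524
  (43 − 31.732)²/31.732 = 4.0013
  (44 − 45.258)²/45.258 = 0.0350
  (34 − 23.990)²/23.990 = 4.1767
  (18 − 29.268)²/29.268 = 4.3381
  (43 − 41.742)²/41.742 = 0.0379
χ² = 3.8524 + 4.0013 + 0.0350 + 4.1767 + 4.3381 + 0.0379 = 16.44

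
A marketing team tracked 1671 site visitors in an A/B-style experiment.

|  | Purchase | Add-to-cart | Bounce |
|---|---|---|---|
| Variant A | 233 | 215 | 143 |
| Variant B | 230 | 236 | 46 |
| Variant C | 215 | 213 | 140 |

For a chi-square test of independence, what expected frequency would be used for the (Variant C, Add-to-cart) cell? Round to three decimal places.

Row total (Variant C) = 568; column total (Add-to-cart) = 664; grand total N = 1671.
Expected count = (row total × column total) / N = 568 × 664 / 1671 = 225.704.

225.704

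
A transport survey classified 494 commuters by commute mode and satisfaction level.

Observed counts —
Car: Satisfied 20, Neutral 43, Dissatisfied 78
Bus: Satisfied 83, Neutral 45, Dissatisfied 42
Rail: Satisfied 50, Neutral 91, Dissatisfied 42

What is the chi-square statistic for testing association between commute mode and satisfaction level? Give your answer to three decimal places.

76.670

Row totals: 141, 170, 183. Column totals: 153, 179, 162. Grand total N = 494.
Expected counts (row total × column total / N):
  Car, Satisfied: 141×153/494 = 43.670040
  Car, Neutral: 141×179/494 = 51.091093
  Car, Dissatisfied: 141×162/494 = 46.238866
  Bus, Satisfied: 170×153/494 = 52.651822
  Bus, Neutral: 170×179/494 = 61.599190
  Bus, Dissatisfied: 170×162/494 = 55.748988
  Rail, Satisfied: 183×153/494 = 56.678138
  Rail, Neutral: 183×179/494 = 66.309717
  Rail, Dissatisfied: 183×162/494 = 60.012146
Contributions (O − E)²/E:
  (20 − 43.670040)²/43.670040 = 12.8296
  (43 − 51.091093)²/51.091093 = 1.2814
  (78 − 46.238866)²/46.238866 = 21.8165
  (83 − 52.651822)²/52.651822 = 17.4925
  (45 − 61.599190)²/61.599190 = 4.4730
  (42 − 55.748988)²/55.748988 = 3.3908
  (50 − 56.678138)²/56.678138 = 0.7869
  (91 − 66.309717)²/66.309717 = 9.1934
  (42 − 60.012146)²/60.012146 = 5.4062
χ² = 12.8296 + 1.2814 + 21.8165 + 17.4925 + 4.4730 + 3.3908 + 0.7869 + 9.1934 + 5.4062 = 76.670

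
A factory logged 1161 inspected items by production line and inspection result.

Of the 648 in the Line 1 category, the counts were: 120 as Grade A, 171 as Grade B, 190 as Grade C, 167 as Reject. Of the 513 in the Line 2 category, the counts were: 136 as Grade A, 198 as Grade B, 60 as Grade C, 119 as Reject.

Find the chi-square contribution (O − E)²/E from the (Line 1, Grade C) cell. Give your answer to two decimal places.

18.25

Row total (Line 1) = 648; column total (Grade C) = 250; N = 1161.
Expected count E = 648 × 250 / 1161 = 139.5349.
Contribution = (O − E)²/E = (190 − 139.5349)² / 139.5349 = 18.25.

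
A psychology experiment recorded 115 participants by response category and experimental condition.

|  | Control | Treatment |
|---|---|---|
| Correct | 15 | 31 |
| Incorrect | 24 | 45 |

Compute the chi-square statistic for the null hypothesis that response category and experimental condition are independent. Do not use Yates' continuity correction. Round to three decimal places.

Row totals: 46, 69. Column totals: 39, 76. Grand total N = 115.
Expected counts (row total × column total / N):
  Correct, Control: 46×39/115 = 15.6000
  Correct, Treatment: 46×76/115 = 30.4000
  Incorrect, Control: 69×39/115 = 23.4000
  Incorrect, Treatment: 69×76/115 = 45.6000
Contributions (O − E)²/E:
  (15 − 15.6000)²/15.6000 = 0.0231
  (31 − 30.4000)²/30.4000 = 0.0118
  (24 − 23.4000)²/23.4000 = 0.0154
  (45 − 45.6000)²/45.6000 = 0.0079
χ² = 0.0231 + 0.0118 + 0.0154 + 0.0079 = 0.058

0.058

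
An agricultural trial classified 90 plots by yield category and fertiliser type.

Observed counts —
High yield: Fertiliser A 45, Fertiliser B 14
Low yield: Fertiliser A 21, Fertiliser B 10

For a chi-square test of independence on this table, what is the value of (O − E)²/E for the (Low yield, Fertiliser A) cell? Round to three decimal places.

Row total (Low yield) = 31; column total (Fertiliser A) = 66; N = 90.
Expected count E = 31 × 66 / 90 = 22.7333.
Contribution = (O − E)²/E = (21 − 22.7333)² / 22.7333 = 0.132.

0.132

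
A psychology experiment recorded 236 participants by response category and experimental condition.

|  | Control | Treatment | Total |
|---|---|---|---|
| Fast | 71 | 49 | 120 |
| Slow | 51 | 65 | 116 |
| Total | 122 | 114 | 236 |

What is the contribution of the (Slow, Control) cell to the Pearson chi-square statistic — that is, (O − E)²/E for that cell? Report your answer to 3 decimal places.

1.341

Row total (Slow) = 116; column total (Control) = 122; N = 236.
Expected count E = 116 × 122 / 236 = 59.9661.
Contribution = (O − E)²/E = (51 − 59.9661)² / 59.9661 = 1.341.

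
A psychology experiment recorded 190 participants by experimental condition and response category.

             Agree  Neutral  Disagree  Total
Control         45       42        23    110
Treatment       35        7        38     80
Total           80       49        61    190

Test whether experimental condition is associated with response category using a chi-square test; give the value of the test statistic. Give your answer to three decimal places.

Grand total N = 190.
Expected counts (row total × column total / N):
  Control, Agree: 110×80/190 = 46.3158
  Control, Neutral: 110×49/190 = 28.3684
  Control, Disagree: 110×61/190 = 35.3158
  Treatment, Agree: 80×80/190 = 33.6842
  Treatment, Neutral: 80×49/190 = 20.6316
  Treatment, Disagree: 80×61/190 = 25.6842
Contributions (O − E)²/E:
  (45 − 46.3158)²/46.3158 = 0.0374
  (42 − 28.3684)²/28.3684 = 6.5503
  (23 − 35.3158)²/35.3158 = 4.2949
  (35 − 33.6842)²/33.6842 = 0.0514
  (7 − 20.6316)²/20.6316 = 9.0066
  (38 − 25.6842)²/25.6842 = 5.9055
χ² = 0.0374 + 6.5503 + 4.2949 + 0.0514 + 9.0066 + 5.9055 = 25.846

25.846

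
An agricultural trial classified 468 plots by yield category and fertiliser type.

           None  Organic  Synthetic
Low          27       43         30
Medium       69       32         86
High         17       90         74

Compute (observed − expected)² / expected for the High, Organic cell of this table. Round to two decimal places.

10.75

Row total (High) = 181; column total (Organic) = 165; N = 468.
Expected count E = 181 × 165 / 468 = 63.814.
Contribution = (O − E)²/E = (90 − 63.814)² / 63.814 = 10.75.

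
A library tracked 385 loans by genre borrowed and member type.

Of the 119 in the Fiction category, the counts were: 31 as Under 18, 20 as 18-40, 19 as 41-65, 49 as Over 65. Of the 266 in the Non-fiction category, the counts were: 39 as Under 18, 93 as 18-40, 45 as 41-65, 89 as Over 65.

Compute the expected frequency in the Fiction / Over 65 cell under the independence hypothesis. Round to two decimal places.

Row total (Fiction) = 119; column total (Over 65) = 138; grand total N = 385.
Expected count = (row total × column total) / N = 119 × 138 / 385 = 42.65.

42.65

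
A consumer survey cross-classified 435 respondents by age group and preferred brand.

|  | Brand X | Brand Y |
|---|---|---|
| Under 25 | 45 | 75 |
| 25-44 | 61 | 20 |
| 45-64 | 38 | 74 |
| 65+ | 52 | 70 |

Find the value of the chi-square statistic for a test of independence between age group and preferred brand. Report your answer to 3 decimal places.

38.607

Row totals: 120, 81, 112, 122. Column totals: 196, 239. Grand total N = 435.
Expected counts (row total × column total / N):
  Under 25, Brand X: 120×196/435 = 54.06897
  Under 25, Brand Y: 120×239/435 = 65.93103
  25-44, Brand X: 81×196/435 = 36.49655
  25-44, Brand Y: 81×239/435 = 44.50345
  45-64, Brand X: 112×196/435 = 50.46437
  45-64, Brand Y: 112×239/435 = 61.53563
  65+, Brand X: 122×196/435 = 54.97011
  65+, Brand Y: 122×239/435 = 67.02989
Contributions (O − E)²/E:
  (45 − 54.06897)²/54.06897 = 1.5211
  (75 − 65.93103)²/65.93103 = 1.2475
  (61 − 36.49655)²/36.49655 = 16.4514
  (20 − 44.50345)²/44.50345 = 13.4915
  (38 − 50.46437)²/50.46437 = 3.0786
  (74 − 61.53563)²/61.53563 = 2.5247
  (52 − 54.97011)²/54.97011 = 0.1605
  (70 − 67.02989)²/67.02989 = 0.1316
χ² = 1.5211 + 1.2475 + 16.4514 + 13.4915 + 3.0786 + 2.5247 + 0.1605 + 0.1316 = 38.607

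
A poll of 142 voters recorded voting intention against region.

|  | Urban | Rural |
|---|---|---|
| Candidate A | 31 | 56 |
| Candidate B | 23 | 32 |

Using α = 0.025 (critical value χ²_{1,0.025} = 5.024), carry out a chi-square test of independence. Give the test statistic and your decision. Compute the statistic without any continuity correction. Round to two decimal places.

0.55; fail to reject H₀

Row totals: 87, 55. Column totals: 54, 88. Grand total N = 142.
Expected counts (row total × column total / N):
  Candidate A, Urban: 87×54/142 = 33.085
  Candidate A, Rural: 87×88/142 = 53.915
  Candidate B, Urban: 55×54/142 = 20.915
  Candidate B, Rural: 55×88/142 = 34.085
Contributions (O − E)²/E:
  (31 − 33.085)²/33.085 = 0.1314
  (56 − 53.915)²/53.915 = 0.0806
  (23 − 20.915)²/20.915 = 0.2079
  (32 − 34.085)²/34.085 = 0.1275
χ² = 0.1314 + 0.0806 + 0.2079 + 0.1275 = 0.55
df = (2−1)(2−1) = 1. Since 0.55 < 5.024, fail to reject the null hypothesis of independence at α = 0.025.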